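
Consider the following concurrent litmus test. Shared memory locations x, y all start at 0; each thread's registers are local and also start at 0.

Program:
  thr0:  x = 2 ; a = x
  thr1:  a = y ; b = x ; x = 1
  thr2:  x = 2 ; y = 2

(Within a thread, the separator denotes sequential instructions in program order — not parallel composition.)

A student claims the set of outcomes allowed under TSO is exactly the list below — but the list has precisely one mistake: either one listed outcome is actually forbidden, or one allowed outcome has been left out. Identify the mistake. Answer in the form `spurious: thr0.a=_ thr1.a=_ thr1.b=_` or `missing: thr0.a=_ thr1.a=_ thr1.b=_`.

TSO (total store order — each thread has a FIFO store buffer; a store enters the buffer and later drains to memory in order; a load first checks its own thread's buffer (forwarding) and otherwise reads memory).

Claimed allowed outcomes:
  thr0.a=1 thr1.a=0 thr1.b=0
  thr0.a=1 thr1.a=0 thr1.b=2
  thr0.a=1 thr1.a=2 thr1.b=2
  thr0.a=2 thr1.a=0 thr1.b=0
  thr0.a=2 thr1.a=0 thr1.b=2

outcome vector order: (thr0.a,thr1.a,thr1.b)
TSO (6): (1,0,0); (1,0,2); (1,2,2); (2,0,0); (2,0,2); (2,2,2)
TSO∖claimed = {(2,2,2)}

missing: thr0.a=2 thr1.a=2 thr1.b=2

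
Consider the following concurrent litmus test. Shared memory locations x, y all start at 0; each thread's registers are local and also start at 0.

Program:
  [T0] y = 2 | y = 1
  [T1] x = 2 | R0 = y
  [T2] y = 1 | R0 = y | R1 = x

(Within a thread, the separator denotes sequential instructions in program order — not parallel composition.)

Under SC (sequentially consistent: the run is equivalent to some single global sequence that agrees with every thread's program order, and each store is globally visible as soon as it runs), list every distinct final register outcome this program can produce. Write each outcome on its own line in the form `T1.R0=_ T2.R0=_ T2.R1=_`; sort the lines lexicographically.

outcome vector order: (T1.R0,T2.R0,T2.R1)
|SC outcomes| = 10

T1.R0=0 T2.R0=1 T2.R1=2
T1.R0=0 T2.R0=2 T2.R1=2
T1.R0=1 T2.R0=1 T2.R1=0
T1.R0=1 T2.R0=1 T2.R1=2
T1.R0=1 T2.R0=2 T2.R1=0
T1.R0=1 T2.R0=2 T2.R1=2
T1.R0=2 T2.R0=1 T2.R1=0
T1.R0=2 T2.R0=1 T2.R1=2
T1.R0=2 T2.R0=2 T2.R1=0
T1.R0=2 T2.R0=2 T2.R1=2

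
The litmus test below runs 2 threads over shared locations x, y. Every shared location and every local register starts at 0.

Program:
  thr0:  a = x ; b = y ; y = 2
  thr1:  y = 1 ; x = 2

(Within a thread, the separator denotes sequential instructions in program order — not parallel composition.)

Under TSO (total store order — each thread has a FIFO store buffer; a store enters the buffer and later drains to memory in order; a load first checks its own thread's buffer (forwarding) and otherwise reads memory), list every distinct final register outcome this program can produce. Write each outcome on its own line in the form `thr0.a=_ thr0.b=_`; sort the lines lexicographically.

thr0.a=0 thr0.b=0
thr0.a=0 thr0.b=1
thr0.a=2 thr0.b=1

outcome vector order: (thr0.a,thr0.b)
|TSO outcomes| = 3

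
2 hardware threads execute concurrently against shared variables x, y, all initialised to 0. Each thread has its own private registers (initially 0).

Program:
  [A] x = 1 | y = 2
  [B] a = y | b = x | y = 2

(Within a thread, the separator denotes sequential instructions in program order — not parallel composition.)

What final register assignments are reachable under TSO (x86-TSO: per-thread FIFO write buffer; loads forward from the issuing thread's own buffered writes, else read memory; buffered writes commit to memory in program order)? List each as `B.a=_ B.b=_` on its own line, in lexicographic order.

outcome vector order: (B.a,B.b)
|TSO outcomes| = 3

B.a=0 B.b=0
B.a=0 B.b=1
B.a=2 B.b=1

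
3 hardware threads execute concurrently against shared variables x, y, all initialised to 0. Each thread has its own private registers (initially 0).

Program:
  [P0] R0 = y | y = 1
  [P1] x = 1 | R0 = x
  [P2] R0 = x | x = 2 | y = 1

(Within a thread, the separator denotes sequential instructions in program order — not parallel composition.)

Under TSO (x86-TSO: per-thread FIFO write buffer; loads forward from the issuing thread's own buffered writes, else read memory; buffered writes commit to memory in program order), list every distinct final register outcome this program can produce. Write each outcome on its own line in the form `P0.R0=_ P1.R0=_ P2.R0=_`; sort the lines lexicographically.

P0.R0=0 P1.R0=1 P2.R0=0
P0.R0=0 P1.R0=1 P2.R0=1
P0.R0=0 P1.R0=2 P2.R0=0
P0.R0=0 P1.R0=2 P2.R0=1
P0.R0=1 P1.R0=1 P2.R0=0
P0.R0=1 P1.R0=1 P2.R0=1
P0.R0=1 P1.R0=2 P2.R0=0
P0.R0=1 P1.R0=2 P2.R0=1

outcome vector order: (P0.R0,P1.R0,P2.R0)
|TSO outcomes| = 8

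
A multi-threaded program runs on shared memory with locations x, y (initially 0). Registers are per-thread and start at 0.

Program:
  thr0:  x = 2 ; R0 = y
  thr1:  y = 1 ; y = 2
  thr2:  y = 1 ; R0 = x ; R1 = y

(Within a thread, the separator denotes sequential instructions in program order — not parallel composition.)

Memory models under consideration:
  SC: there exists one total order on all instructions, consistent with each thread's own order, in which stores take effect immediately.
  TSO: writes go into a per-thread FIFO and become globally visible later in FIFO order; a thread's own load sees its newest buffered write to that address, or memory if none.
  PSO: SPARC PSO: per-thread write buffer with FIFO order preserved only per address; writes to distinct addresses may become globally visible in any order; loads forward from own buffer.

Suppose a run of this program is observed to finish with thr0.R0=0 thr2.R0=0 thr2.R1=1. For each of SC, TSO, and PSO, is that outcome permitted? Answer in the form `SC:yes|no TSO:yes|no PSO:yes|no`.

SC:no TSO:yes PSO:yes

outcome vector order: (thr0.R0,thr2.R0,thr2.R1)
SC (10): 0/2/1, 0/2/2, 1/0/1, 1/0/2, 1/2/1, 1/2/2, 2/0/1, 2/0/2, 2/2/1, 2/2/2
TSO (12): 0/0/1, 0/0/2, 0/2/1, 0/2/2, 1/0/1, 1/0/2, 1/2/1, 1/2/2, 2/0/1, 2/0/2, 2/2/1, 2/2/2
PSO (12): 0/0/1, 0/0/2, 0/2/1, 0/2/2, 1/0/1, 1/0/2, 1/2/1, 1/2/2, 2/0/1, 2/0/2, 2/2/1, 2/2/2
target 0/0/1 ∈ {TSO,PSO}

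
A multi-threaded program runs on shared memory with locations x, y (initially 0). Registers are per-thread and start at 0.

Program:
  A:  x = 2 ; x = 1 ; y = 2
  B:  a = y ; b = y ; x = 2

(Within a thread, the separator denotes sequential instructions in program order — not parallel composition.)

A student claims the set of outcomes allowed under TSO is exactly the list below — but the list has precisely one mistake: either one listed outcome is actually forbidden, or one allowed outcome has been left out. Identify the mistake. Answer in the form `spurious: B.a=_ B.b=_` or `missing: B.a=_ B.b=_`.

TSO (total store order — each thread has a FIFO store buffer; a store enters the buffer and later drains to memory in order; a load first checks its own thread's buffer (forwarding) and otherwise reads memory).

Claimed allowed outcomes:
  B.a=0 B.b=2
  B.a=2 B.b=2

outcome vector order: (B.a,B.b)
TSO: 3 outcomes — {00 02 22}
TSO∖claimed = {00}

missing: B.a=0 B.b=0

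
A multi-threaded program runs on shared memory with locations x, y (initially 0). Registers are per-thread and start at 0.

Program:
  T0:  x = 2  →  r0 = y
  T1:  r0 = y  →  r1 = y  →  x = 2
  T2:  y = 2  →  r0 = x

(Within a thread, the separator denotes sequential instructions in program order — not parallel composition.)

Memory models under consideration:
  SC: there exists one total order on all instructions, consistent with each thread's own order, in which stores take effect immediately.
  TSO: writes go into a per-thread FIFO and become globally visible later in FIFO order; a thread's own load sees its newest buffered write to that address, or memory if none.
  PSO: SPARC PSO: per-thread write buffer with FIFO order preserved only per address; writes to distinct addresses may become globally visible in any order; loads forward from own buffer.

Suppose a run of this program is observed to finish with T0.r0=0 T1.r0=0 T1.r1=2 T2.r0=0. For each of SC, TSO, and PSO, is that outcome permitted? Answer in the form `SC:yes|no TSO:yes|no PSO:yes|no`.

outcome vector order: (T0.r0,T1.r0,T1.r1,T2.r0)
SC (9): (0,0,0,2) (0,0,2,2) (0,2,2,2) (2,0,0,0) (2,0,0,2) (2,0,2,0) (2,0,2,2) (2,2,2,0) (2,2,2,2)
TSO (12): (0,0,0,0) (0,0,0,2) (0,0,2,0) (0,0,2,2) (0,2,2,0) (0,2,2,2) (2,0,0,0) (2,0,0,2) (2,0,2,0) (2,0,2,2) (2,2,2,0) (2,2,2,2)
PSO (12): (0,0,0,0) (0,0,0,2) (0,0,2,0) (0,0,2,2) (0,2,2,0) (0,2,2,2) (2,0,0,0) (2,0,0,2) (2,0,2,0) (2,0,2,2) (2,2,2,0) (2,2,2,2)
target (0,0,2,0) ∈ {TSO,PSO}

SC:no TSO:yes PSO:yes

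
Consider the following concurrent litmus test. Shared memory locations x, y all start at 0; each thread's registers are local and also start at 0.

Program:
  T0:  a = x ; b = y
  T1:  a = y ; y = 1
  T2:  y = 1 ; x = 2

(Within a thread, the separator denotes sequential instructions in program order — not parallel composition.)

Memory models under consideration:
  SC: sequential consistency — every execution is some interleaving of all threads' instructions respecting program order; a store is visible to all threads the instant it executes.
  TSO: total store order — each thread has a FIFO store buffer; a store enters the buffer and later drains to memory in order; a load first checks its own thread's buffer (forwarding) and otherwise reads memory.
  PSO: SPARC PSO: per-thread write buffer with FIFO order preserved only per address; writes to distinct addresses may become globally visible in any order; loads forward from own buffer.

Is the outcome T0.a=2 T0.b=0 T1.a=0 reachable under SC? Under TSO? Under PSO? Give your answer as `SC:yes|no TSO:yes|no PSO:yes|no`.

SC:no TSO:no PSO:yes

outcome vector order: (T0.a,T0.b,T1.a)
SC (6): (0,0,0); (0,0,1); (0,1,0); (0,1,1); (2,1,0); (2,1,1)
TSO (6): (0,0,0); (0,0,1); (0,1,0); (0,1,1); (2,1,0); (2,1,1)
PSO (8): (0,0,0); (0,0,1); (0,1,0); (0,1,1); (2,0,0); (2,0,1); (2,1,0); (2,1,1)
target (2,0,0) ∈ {PSO}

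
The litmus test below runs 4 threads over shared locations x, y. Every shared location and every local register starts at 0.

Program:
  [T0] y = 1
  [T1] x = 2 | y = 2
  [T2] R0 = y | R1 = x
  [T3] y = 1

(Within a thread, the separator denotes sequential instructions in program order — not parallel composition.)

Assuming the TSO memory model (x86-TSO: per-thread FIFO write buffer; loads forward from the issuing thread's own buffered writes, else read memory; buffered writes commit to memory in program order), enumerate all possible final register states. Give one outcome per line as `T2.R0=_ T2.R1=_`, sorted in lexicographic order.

outcome vector order: (T2.R0,T2.R1)
|TSO outcomes| = 5

T2.R0=0 T2.R1=0
T2.R0=0 T2.R1=2
T2.R0=1 T2.R1=0
T2.R0=1 T2.R1=2
T2.R0=2 T2.R1=2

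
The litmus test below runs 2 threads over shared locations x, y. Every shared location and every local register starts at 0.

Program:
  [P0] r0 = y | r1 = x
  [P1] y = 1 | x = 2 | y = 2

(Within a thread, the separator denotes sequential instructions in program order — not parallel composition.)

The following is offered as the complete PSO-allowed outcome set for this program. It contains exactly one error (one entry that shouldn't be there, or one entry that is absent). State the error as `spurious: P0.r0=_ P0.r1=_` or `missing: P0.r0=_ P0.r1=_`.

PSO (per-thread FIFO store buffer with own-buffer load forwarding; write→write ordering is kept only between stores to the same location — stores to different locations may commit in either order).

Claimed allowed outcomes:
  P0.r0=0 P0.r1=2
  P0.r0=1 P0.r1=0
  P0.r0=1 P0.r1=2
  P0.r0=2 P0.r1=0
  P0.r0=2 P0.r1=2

missing: P0.r0=0 P0.r1=0

outcome vector order: (P0.r0,P0.r1)
under PSO → 00, 02, 10, 12, 20, 22
PSO∖claimed = {00}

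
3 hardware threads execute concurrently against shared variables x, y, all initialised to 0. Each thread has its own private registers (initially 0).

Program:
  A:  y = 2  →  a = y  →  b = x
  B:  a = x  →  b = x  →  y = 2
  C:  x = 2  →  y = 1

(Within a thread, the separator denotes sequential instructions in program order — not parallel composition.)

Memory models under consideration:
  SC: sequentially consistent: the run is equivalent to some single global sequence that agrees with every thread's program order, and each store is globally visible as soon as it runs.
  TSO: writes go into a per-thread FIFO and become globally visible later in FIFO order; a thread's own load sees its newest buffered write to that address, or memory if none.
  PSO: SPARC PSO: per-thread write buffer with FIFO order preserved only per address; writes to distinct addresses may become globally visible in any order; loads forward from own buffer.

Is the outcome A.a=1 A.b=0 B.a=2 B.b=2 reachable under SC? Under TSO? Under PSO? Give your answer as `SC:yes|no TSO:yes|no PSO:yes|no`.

SC:no TSO:no PSO:yes

outcome vector order: (A.a,A.b,B.a,B.b)
under SC → 1/2/0/0; 1/2/0/2; 1/2/2/2; 2/0/0/0; 2/0/0/2; 2/0/2/2; 2/2/0/0; 2/2/0/2; 2/2/2/2
under TSO → 1/2/0/0; 1/2/0/2; 1/2/2/2; 2/0/0/0; 2/0/0/2; 2/0/2/2; 2/2/0/0; 2/2/0/2; 2/2/2/2
under PSO → 1/0/0/0; 1/0/0/2; 1/0/2/2; 1/2/0/0; 1/2/0/2; 1/2/2/2; 2/0/0/0; 2/0/0/2; 2/0/2/2; 2/2/0/0; 2/2/0/2; 2/2/2/2
target 1/0/2/2 ∈ {PSO}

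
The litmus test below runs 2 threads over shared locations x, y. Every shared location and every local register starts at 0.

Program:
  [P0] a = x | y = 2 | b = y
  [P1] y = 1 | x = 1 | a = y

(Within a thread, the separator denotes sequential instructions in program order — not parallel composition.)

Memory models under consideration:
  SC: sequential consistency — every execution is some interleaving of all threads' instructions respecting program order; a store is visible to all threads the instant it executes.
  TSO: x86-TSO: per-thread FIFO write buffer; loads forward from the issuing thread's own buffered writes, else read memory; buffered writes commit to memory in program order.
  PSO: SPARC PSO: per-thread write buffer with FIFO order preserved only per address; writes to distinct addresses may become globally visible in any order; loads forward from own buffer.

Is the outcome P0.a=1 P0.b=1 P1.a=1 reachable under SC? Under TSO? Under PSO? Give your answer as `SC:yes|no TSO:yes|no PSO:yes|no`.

outcome vector order: (P0.a,P0.b,P1.a)
SC: 5 outcomes — {(0,1,1), (0,2,1), (0,2,2), (1,2,1), (1,2,2)}
TSO: 5 outcomes — {(0,1,1), (0,2,1), (0,2,2), (1,2,1), (1,2,2)}
PSO: 6 outcomes — {(0,1,1), (0,2,1), (0,2,2), (1,1,1), (1,2,1), (1,2,2)}
target (1,1,1) ∈ {PSO}

SC:no TSO:no PSO:yes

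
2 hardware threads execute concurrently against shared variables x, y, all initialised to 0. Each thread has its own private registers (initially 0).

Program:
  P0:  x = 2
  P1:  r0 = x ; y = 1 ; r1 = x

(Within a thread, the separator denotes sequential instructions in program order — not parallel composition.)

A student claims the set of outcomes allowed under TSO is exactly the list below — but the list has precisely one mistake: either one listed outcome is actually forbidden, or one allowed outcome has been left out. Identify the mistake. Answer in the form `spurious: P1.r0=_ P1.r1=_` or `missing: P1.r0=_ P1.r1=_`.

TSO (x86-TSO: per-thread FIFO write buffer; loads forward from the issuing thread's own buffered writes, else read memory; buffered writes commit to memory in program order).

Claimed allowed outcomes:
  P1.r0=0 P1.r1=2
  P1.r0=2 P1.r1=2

missing: P1.r0=0 P1.r1=0

outcome vector order: (P1.r0,P1.r1)
TSO: 3 outcomes — {0/0 0/2 2/2}
TSO∖claimed = {0/0}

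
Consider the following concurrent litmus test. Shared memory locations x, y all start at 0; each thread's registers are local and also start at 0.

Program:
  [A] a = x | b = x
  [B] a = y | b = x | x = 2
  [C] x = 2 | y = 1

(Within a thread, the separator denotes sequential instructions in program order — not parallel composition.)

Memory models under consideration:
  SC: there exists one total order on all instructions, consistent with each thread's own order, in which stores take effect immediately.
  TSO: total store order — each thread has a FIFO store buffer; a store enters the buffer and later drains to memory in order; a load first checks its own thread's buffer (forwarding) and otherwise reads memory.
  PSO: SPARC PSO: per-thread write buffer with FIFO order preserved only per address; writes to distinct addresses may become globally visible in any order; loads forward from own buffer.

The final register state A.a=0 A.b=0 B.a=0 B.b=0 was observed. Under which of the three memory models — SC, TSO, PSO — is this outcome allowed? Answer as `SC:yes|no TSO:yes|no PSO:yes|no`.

SC:yes TSO:yes PSO:yes

outcome vector order: (A.a,A.b,B.a,B.b)
under SC → (0,0,0,0), (0,0,0,2), (0,0,1,2), (0,2,0,0), (0,2,0,2), (0,2,1,2), (2,2,0,0), (2,2,0,2), (2,2,1,2)
under TSO → (0,0,0,0), (0,0,0,2), (0,0,1,2), (0,2,0,0), (0,2,0,2), (0,2,1,2), (2,2,0,0), (2,2,0,2), (2,2,1,2)
under PSO → (0,0,0,0), (0,0,0,2), (0,0,1,0), (0,0,1,2), (0,2,0,0), (0,2,0,2), (0,2,1,0), (0,2,1,2), (2,2,0,0), (2,2,0,2), (2,2,1,0), (2,2,1,2)
target (0,0,0,0) ∈ {SC,TSO,PSO}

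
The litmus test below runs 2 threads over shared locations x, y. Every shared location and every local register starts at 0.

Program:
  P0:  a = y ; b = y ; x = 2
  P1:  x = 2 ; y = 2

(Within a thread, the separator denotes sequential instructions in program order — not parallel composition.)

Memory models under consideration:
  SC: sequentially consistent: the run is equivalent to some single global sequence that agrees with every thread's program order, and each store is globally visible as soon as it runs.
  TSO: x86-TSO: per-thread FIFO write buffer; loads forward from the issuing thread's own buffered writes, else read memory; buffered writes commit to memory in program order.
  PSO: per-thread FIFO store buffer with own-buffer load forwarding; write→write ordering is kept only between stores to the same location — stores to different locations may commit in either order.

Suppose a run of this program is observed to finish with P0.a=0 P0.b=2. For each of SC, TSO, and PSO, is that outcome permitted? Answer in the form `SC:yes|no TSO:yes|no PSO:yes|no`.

SC:yes TSO:yes PSO:yes

outcome vector order: (P0.a,P0.b)
SC (3): 0/0, 0/2, 2/2
TSO (3): 0/0, 0/2, 2/2
PSO (3): 0/0, 0/2, 2/2
target 0/2 ∈ {SC,TSO,PSO}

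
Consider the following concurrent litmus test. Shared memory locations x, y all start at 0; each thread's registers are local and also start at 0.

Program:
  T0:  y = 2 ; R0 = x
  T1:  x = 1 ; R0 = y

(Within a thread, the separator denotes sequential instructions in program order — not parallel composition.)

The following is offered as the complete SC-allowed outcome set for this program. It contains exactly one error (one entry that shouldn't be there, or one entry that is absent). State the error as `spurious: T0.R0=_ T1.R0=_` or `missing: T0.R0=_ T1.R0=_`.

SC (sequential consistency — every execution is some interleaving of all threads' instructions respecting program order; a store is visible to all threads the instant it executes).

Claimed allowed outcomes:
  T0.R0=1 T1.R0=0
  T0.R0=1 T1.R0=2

outcome vector order: (T0.R0,T1.R0)
SC (3): <0 2>, <1 0>, <1 2>
SC∖claimed = {<0 2>}

missing: T0.R0=0 T1.R0=2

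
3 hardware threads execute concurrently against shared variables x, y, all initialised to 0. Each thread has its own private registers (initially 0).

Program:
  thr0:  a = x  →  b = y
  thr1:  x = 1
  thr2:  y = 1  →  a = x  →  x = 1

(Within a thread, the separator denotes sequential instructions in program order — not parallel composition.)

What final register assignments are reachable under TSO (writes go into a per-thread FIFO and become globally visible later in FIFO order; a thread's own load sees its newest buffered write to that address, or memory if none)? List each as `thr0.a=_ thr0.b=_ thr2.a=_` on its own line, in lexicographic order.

outcome vector order: (thr0.a,thr0.b,thr2.a)
|TSO outcomes| = 8

thr0.a=0 thr0.b=0 thr2.a=0
thr0.a=0 thr0.b=0 thr2.a=1
thr0.a=0 thr0.b=1 thr2.a=0
thr0.a=0 thr0.b=1 thr2.a=1
thr0.a=1 thr0.b=0 thr2.a=0
thr0.a=1 thr0.b=0 thr2.a=1
thr0.a=1 thr0.b=1 thr2.a=0
thr0.a=1 thr0.b=1 thr2.a=1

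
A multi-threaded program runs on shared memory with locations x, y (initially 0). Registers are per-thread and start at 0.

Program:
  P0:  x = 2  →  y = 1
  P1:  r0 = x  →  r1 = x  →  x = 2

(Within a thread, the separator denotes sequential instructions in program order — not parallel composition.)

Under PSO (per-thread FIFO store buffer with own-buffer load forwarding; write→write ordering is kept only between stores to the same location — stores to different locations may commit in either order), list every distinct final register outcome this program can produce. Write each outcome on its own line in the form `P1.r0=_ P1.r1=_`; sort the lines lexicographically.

P1.r0=0 P1.r1=0
P1.r0=0 P1.r1=2
P1.r0=2 P1.r1=2

outcome vector order: (P1.r0,P1.r1)
|PSO outcomes| = 3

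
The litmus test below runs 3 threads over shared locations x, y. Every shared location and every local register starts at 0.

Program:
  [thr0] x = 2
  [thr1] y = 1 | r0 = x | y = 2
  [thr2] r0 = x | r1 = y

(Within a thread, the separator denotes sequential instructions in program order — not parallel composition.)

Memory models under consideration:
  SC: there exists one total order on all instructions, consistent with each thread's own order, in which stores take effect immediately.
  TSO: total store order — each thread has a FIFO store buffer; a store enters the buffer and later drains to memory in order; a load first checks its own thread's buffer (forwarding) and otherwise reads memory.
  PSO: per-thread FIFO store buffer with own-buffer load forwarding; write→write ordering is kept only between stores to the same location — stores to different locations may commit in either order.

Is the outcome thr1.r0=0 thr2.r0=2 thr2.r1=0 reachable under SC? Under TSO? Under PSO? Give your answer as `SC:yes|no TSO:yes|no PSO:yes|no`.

outcome vector order: (thr1.r0,thr2.r0,thr2.r1)
[SC] allowed = {0/0/0; 0/0/1; 0/0/2; 0/2/1; 0/2/2; 2/0/0; 2/0/1; 2/0/2; 2/2/0; 2/2/1; 2/2/2}
[TSO] allowed = {0/0/0; 0/0/1; 0/0/2; 0/2/0; 0/2/1; 0/2/2; 2/0/0; 2/0/1; 2/0/2; 2/2/0; 2/2/1; 2/2/2}
[PSO] allowed = {0/0/0; 0/0/1; 0/0/2; 0/2/0; 0/2/1; 0/2/2; 2/0/0; 2/0/1; 2/0/2; 2/2/0; 2/2/1; 2/2/2}
target 0/2/0 ∈ {TSO,PSO}

SC:no TSO:yes PSO:yes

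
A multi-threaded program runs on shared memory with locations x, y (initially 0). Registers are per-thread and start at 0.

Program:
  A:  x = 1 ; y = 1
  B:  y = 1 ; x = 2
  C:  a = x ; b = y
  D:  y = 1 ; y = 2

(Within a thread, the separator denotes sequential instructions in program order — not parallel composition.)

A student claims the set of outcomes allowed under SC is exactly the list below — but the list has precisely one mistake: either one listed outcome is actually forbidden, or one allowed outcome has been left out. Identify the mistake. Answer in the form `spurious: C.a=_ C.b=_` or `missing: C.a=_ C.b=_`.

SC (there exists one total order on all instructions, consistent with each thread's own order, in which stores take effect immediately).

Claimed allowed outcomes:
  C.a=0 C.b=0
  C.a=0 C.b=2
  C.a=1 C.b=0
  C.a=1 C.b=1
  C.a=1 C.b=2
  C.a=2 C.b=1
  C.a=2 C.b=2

outcome vector order: (C.a,C.b)
SC (8): <0 0>, <0 1>, <0 2>, <1 0>, <1 1>, <1 2>, <2 1>, <2 2>
SC∖claimed = {<0 1>}

missing: C.a=0 C.b=1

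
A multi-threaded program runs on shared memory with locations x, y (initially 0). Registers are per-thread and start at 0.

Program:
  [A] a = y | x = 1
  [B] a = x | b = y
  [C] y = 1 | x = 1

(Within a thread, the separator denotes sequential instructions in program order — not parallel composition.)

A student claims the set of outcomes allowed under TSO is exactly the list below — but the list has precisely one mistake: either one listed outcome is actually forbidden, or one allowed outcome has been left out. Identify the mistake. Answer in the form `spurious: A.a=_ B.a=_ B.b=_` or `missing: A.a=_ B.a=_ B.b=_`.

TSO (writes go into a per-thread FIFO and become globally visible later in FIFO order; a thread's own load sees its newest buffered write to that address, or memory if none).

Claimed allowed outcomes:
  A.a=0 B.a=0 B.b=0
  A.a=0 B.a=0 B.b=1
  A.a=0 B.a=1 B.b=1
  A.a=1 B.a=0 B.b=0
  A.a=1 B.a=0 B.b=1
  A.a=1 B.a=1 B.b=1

outcome vector order: (A.a,B.a,B.b)
under TSO → <0 0 0> <0 0 1> <0 1 0> <0 1 1> <1 0 0> <1 0 1> <1 1 1>
TSO∖claimed = {<0 1 0>}

missing: A.a=0 B.a=1 B.b=0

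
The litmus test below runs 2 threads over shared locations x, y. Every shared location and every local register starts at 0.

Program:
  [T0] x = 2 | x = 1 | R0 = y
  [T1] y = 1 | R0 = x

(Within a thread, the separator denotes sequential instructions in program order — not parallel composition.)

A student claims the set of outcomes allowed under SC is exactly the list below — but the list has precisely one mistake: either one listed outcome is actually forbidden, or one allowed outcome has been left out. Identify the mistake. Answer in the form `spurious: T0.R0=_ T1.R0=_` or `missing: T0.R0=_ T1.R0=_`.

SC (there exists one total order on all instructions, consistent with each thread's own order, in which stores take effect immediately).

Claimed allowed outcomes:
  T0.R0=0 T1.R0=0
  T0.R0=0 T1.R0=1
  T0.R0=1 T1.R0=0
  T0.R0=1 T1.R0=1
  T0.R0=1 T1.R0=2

spurious: T0.R0=0 T1.R0=0

outcome vector order: (T0.R0,T1.R0)
SC (4): 0/1, 1/0, 1/1, 1/2
claimed∖SC = {0/0}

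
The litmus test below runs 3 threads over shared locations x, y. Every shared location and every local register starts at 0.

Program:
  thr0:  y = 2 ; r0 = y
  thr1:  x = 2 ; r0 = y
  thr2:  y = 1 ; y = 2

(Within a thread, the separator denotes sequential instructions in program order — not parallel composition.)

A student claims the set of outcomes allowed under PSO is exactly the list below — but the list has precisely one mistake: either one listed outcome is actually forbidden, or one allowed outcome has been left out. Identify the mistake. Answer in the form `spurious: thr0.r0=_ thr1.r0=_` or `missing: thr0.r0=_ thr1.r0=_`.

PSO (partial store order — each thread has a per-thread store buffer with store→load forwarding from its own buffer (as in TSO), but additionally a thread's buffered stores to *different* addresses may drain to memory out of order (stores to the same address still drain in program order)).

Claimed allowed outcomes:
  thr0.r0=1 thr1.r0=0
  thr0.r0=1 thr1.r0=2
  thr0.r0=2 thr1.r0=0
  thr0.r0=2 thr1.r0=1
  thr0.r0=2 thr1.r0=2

missing: thr0.r0=1 thr1.r0=1

outcome vector order: (thr0.r0,thr1.r0)
[PSO] allowed = {(1,0) (1,1) (1,2) (2,0) (2,1) (2,2)}
PSO∖claimed = {(1,1)}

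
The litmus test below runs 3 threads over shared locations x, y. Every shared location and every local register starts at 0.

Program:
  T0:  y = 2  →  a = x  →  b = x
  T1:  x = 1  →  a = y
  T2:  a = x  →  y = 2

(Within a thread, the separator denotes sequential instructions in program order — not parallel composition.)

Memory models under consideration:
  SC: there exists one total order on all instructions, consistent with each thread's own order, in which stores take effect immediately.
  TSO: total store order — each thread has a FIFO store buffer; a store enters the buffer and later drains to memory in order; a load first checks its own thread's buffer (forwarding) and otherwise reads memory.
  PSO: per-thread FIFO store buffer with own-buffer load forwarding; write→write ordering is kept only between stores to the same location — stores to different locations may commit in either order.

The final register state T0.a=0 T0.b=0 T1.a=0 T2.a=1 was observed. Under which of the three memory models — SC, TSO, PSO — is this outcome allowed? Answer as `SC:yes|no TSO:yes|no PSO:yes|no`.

SC:no TSO:yes PSO:yes

outcome vector order: (T0.a,T0.b,T1.a,T2.a)
[SC] allowed = {(0,0,2,0), (0,0,2,1), (0,1,2,0), (0,1,2,1), (1,1,0,0), (1,1,0,1), (1,1,2,0), (1,1,2,1)}
[TSO] allowed = {(0,0,0,0), (0,0,0,1), (0,0,2,0), (0,0,2,1), (0,1,0,0), (0,1,0,1), (0,1,2,0), (0,1,2,1), (1,1,0,0), (1,1,0,1), (1,1,2,0), (1,1,2,1)}
[PSO] allowed = {(0,0,0,0), (0,0,0,1), (0,0,2,0), (0,0,2,1), (0,1,0,0), (0,1,0,1), (0,1,2,0), (0,1,2,1), (1,1,0,0), (1,1,0,1), (1,1,2,0), (1,1,2,1)}
target (0,0,0,1) ∈ {TSO,PSO}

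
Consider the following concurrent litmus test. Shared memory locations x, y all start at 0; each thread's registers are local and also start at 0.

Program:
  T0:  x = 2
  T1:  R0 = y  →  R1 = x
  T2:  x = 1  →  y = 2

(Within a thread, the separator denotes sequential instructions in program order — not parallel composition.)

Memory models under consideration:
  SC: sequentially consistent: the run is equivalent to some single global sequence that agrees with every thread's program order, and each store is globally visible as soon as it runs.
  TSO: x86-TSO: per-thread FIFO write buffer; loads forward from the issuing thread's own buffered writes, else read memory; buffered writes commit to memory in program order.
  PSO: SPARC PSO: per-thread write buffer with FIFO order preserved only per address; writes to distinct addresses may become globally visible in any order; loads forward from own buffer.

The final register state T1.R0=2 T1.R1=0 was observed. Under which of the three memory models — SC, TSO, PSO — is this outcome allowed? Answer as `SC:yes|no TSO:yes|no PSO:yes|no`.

SC:no TSO:no PSO:yes

outcome vector order: (T1.R0,T1.R1)
under SC → 0/0, 0/1, 0/2, 2/1, 2/2
under TSO → 0/0, 0/1, 0/2, 2/1, 2/2
under PSO → 0/0, 0/1, 0/2, 2/0, 2/1, 2/2
target 2/0 ∈ {PSO}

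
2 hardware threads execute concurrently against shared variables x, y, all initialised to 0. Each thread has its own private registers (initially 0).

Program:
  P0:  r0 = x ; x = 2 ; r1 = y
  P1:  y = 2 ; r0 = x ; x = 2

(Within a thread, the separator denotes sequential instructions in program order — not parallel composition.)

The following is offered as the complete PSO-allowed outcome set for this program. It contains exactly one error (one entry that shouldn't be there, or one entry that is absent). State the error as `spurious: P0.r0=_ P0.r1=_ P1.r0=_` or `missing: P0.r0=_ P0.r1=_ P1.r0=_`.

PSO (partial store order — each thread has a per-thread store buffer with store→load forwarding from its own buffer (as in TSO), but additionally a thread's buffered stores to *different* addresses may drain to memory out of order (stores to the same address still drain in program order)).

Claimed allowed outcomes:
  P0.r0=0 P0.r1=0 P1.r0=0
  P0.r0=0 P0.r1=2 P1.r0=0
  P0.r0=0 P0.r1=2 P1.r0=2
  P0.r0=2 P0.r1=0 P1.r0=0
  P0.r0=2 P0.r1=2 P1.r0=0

outcome vector order: (P0.r0,P0.r1,P1.r0)
under PSO → 000, 002, 020, 022, 200, 220
PSO∖claimed = {002}

missing: P0.r0=0 P0.r1=0 P1.r0=2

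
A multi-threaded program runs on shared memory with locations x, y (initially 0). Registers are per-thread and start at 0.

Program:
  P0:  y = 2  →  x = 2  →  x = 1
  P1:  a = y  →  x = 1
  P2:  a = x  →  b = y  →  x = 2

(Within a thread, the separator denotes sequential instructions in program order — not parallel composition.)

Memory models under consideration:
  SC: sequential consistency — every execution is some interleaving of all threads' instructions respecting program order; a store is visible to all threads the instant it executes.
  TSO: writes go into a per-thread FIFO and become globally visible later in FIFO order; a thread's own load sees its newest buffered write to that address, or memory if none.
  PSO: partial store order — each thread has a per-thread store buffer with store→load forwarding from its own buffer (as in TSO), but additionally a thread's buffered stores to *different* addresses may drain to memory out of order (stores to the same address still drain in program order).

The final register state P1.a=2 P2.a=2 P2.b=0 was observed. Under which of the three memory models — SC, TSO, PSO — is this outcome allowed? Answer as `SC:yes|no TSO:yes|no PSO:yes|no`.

SC:no TSO:no PSO:yes

outcome vector order: (P1.a,P2.a,P2.b)
under SC → (0,0,0), (0,0,2), (0,1,0), (0,1,2), (0,2,2), (2,0,0), (2,0,2), (2,1,2), (2,2,2)
under TSO → (0,0,0), (0,0,2), (0,1,0), (0,1,2), (0,2,2), (2,0,0), (2,0,2), (2,1,2), (2,2,2)
under PSO → (0,0,0), (0,0,2), (0,1,0), (0,1,2), (0,2,0), (0,2,2), (2,0,0), (2,0,2), (2,1,0), (2,1,2), (2,2,0), (2,2,2)
target (2,2,0) ∈ {PSO}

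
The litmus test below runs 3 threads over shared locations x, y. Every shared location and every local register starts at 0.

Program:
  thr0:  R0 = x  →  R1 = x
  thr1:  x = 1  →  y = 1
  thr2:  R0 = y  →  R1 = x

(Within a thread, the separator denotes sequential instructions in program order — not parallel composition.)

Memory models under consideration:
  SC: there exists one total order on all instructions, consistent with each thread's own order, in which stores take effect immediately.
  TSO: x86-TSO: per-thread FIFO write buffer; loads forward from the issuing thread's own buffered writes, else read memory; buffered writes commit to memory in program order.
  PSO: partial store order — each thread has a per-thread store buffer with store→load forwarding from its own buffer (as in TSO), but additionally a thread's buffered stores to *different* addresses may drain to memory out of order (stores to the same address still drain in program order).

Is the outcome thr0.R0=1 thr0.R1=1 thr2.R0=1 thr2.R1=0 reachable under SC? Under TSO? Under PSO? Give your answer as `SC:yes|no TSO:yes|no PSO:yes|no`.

SC:no TSO:no PSO:yes

outcome vector order: (thr0.R0,thr0.R1,thr2.R0,thr2.R1)
under SC → (0,0,0,0) (0,0,0,1) (0,0,1,1) (0,1,0,0) (0,1,0,1) (0,1,1,1) (1,1,0,0) (1,1,0,1) (1,1,1,1)
under TSO → (0,0,0,0) (0,0,0,1) (0,0,1,1) (0,1,0,0) (0,1,0,1) (0,1,1,1) (1,1,0,0) (1,1,0,1) (1,1,1,1)
under PSO → (0,0,0,0) (0,0,0,1) (0,0,1,0) (0,0,1,1) (0,1,0,0) (0,1,0,1) (0,1,1,0) (0,1,1,1) (1,1,0,0) (1,1,0,1) (1,1,1,0) (1,1,1,1)
target (1,1,1,0) ∈ {PSO}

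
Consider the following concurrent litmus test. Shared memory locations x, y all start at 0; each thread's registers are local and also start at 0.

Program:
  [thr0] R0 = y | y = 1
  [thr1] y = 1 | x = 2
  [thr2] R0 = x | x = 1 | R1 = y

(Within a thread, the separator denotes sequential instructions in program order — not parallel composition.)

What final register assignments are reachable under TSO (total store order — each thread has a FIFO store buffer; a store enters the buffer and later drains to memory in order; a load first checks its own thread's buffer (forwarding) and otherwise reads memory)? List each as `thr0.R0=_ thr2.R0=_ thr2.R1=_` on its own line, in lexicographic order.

thr0.R0=0 thr2.R0=0 thr2.R1=0
thr0.R0=0 thr2.R0=0 thr2.R1=1
thr0.R0=0 thr2.R0=2 thr2.R1=1
thr0.R0=1 thr2.R0=0 thr2.R1=0
thr0.R0=1 thr2.R0=0 thr2.R1=1
thr0.R0=1 thr2.R0=2 thr2.R1=1

outcome vector order: (thr0.R0,thr2.R0,thr2.R1)
|TSO outcomes| = 6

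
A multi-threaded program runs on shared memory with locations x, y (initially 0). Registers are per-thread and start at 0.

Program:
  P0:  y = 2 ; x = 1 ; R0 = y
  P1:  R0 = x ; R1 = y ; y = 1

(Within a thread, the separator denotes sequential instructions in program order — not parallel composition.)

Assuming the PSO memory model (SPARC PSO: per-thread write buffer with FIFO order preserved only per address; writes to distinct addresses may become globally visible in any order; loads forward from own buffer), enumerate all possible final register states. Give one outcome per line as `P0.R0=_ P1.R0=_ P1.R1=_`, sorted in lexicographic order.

P0.R0=1 P1.R0=0 P1.R1=0
P0.R0=1 P1.R0=0 P1.R1=2
P0.R0=1 P1.R0=1 P1.R1=0
P0.R0=1 P1.R0=1 P1.R1=2
P0.R0=2 P1.R0=0 P1.R1=0
P0.R0=2 P1.R0=0 P1.R1=2
P0.R0=2 P1.R0=1 P1.R1=0
P0.R0=2 P1.R0=1 P1.R1=2

outcome vector order: (P0.R0,P1.R0,P1.R1)
|PSO outcomes| = 8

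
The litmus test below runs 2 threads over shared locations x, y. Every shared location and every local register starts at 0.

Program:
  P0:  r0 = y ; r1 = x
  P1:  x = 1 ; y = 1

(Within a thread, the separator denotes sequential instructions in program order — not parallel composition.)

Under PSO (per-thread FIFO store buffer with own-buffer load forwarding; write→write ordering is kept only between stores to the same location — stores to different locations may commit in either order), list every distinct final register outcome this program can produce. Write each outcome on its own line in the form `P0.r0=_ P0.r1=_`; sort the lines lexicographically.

P0.r0=0 P0.r1=0
P0.r0=0 P0.r1=1
P0.r0=1 P0.r1=0
P0.r0=1 P0.r1=1

outcome vector order: (P0.r0,P0.r1)
|PSO outcomes| = 4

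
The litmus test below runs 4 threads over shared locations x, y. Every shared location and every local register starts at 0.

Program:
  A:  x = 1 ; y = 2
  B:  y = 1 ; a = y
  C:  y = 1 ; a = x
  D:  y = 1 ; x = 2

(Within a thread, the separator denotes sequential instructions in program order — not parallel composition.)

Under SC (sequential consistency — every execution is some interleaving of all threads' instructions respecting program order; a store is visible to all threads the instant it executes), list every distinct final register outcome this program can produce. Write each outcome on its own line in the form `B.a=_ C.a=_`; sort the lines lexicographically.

outcome vector order: (B.a,C.a)
|SC outcomes| = 6

B.a=1 C.a=0
B.a=1 C.a=1
B.a=1 C.a=2
B.a=2 C.a=0
B.a=2 C.a=1
B.a=2 C.a=2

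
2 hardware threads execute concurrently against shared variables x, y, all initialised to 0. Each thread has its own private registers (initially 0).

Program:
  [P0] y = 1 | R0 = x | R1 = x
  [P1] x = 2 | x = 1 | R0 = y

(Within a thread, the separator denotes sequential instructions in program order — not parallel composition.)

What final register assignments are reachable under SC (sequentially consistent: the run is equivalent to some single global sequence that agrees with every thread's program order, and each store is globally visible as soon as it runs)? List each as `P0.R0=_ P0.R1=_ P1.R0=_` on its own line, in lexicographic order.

P0.R0=0 P0.R1=0 P1.R0=1
P0.R0=0 P0.R1=1 P1.R0=1
P0.R0=0 P0.R1=2 P1.R0=1
P0.R0=1 P0.R1=1 P1.R0=0
P0.R0=1 P0.R1=1 P1.R0=1
P0.R0=2 P0.R1=1 P1.R0=1
P0.R0=2 P0.R1=2 P1.R0=1

outcome vector order: (P0.R0,P0.R1,P1.R0)
|SC outcomes| = 7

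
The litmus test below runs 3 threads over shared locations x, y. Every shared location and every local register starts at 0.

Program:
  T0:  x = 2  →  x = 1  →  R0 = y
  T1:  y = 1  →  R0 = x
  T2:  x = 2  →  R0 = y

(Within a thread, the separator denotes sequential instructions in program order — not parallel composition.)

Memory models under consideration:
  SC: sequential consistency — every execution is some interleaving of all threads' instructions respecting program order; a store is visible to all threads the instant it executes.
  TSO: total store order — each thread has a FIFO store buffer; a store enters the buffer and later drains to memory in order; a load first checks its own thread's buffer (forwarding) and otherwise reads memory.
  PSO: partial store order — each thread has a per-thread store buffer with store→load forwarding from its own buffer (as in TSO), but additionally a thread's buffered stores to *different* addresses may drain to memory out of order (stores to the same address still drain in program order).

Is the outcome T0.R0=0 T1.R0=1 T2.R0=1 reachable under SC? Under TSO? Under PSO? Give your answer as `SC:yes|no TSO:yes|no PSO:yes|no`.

SC:yes TSO:yes PSO:yes

outcome vector order: (T0.R0,T1.R0,T2.R0)
SC (9): 010 011 020 021 101 110 111 120 121
TSO (12): 000 001 010 011 020 021 100 101 110 111 120 121
PSO (12): 000 001 010 011 020 021 100 101 110 111 120 121
target 011 ∈ {SC,TSO,PSO}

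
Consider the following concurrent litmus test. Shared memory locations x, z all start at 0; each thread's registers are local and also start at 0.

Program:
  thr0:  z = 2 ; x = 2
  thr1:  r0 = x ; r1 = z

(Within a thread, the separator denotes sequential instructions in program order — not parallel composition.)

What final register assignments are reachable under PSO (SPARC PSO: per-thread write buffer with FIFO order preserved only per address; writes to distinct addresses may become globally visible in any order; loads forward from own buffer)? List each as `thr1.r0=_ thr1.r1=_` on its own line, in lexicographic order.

thr1.r0=0 thr1.r1=0
thr1.r0=0 thr1.r1=2
thr1.r0=2 thr1.r1=0
thr1.r0=2 thr1.r1=2

outcome vector order: (thr1.r0,thr1.r1)
|PSO outcomes| = 4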